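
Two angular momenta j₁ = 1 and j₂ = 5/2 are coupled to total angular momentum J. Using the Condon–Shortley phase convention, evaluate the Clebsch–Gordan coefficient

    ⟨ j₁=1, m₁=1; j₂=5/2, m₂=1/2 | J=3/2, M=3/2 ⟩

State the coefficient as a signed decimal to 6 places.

+0.258199  (= +√(1/15))

j₁+j₂−J=2  J+j₁−j₂=0  J−j₁+j₂=3  j₁+j₂+J+1=6
(j₁±m₁, j₂±m₂, J±M) = (2,0,3,2,3,0)
P² = 48/5
sum k=0..0:
  [0] +1/12 = 1/12
S = 1/12
C² = P²·S² = 1/15 ; C = +0.258199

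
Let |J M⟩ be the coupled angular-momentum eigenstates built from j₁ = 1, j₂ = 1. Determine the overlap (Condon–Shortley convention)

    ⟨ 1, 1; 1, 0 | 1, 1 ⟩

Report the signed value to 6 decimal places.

+0.707107

j₁+j₂−J=1  J+j₁−j₂=1  J−j₁+j₂=1  j₁+j₂+J+1=4
(j₁±m₁, j₂±m₂, J±M) = (2,0,1,1,2,0)
P² = 1/2
sum k=0..0:
  [0] +1/1 = 1
S = 1
C² = P²·S² = 1/2 ; C = +0.707107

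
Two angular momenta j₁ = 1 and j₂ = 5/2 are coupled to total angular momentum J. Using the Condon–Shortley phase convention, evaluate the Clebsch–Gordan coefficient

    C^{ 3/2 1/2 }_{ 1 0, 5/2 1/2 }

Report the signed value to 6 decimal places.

-0.632456  (= −√(2/5))

triangle: 2!×0!×3!/6! = 12/720
(j±m)!: 1!×1!×3!×2!×2!×1! = 24
prefactor² = (2J+1)×Δ×N² = 8/5
  k=1: −1/(1!×1!×0!×2!×0!×1!) = -1/2
Σ = -1/2  ⇒  CG² = 8/5×(-1/2)² = 2/5
CG = −√(2/5) = -0.632456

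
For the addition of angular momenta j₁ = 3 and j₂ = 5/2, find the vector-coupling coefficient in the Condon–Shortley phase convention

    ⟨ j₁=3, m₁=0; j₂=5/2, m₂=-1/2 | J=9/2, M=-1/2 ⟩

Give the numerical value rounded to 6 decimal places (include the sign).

+0.208063

j₁+j₂−J=1  J+j₁−j₂=5  J−j₁+j₂=4  j₁+j₂+J+1=11
(j₁±m₁, j₂±m₂, J±M) = (3,3,2,3,4,5)
P² = 69120/77
sum k=0..1:
  [0] +1/48 = 1/48
  [1] −1/72 = -1/72
S = 1/144
C² = P²·S² = 10/231 ; C = +0.208063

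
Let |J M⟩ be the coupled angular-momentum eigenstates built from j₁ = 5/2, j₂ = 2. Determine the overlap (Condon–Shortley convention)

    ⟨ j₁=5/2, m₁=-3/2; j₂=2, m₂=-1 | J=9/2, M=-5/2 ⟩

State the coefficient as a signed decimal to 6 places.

+0.745356  (= +√(5/9))

√[10·0!5!4!/10! · 1!4!1!3!2!7!] = √(11520)
  +(−1)^0/∏(0,0,4,1,1,3)! = 1/144  (running 1/144)
⟨..|..⟩ = √(11520)·(1/144) = +0.745356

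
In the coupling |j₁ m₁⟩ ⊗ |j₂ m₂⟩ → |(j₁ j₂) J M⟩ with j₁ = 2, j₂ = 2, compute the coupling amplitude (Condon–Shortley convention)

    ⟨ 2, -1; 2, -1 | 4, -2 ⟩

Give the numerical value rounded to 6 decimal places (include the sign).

j₁+j₂−J=0  J+j₁−j₂=4  J−j₁+j₂=4  j₁+j₂+J+1=9
(j₁±m₁, j₂±m₂, J±M) = (1,3,1,3,2,6)
P² = 5184/7
sum k=0..0:
  [0] +1/36 = 1/36
S = 1/36
C² = P²·S² = 4/7 ; C = +0.755929

+√(4/7) = +0.755929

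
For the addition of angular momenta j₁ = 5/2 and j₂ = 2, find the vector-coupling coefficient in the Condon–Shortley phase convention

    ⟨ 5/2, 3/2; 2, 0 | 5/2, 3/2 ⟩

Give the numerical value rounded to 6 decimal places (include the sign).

−√(1/70) ≈ -0.119523

√[6·2!3!2!/8! · 4!1!2!2!4!1!] = √(288/35)
  +(−1)^0/∏(0,2,1,2,2,0)! = 1/8  (running 1/8)
  +(−1)^1/∏(1,1,0,1,3,1)! = -1/6  (running -1/24)
⟨..|..⟩ = √(288/35)·(-1/24) = -0.119523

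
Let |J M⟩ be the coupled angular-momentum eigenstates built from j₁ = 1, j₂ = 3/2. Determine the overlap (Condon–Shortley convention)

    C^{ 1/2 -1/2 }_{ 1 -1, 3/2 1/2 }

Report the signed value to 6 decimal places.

+0.408248

j₁+j₂−J=2  J+j₁−j₂=0  J−j₁+j₂=1  j₁+j₂+J+1=4
(j₁±m₁, j₂±m₂, J±M) = (0,2,2,1,0,1)
P² = 2/3
sum k=2..2:
  [2] +1/2 = 1/2
S = 1/2
C² = P²·S² = 1/6 ; C = +0.408248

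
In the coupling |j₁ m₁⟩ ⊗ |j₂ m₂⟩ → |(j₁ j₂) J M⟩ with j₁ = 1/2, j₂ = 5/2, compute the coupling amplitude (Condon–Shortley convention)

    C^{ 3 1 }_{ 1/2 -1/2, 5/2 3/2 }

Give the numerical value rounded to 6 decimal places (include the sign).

√[7·0!1!5!/7! · 0!1!4!1!4!2!] = √(192)
  +(−1)^0/∏(0,0,1,4,0,1)! = 1/24  (running 1/24)
⟨..|..⟩ = √(192)·(1/24) = +0.577350

+0.577350  (= +√(1/3))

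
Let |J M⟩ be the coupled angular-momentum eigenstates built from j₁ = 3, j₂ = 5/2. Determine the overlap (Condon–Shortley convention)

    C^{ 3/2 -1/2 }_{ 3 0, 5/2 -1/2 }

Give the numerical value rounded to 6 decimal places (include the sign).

+√(4/35) ≈ +0.338062

triangle: 4!×2!×1!/8! = 48/40320
(j±m)!: 3!×3!×2!×3!×1!×2! = 864
prefactor² = (2J+1)×Δ×N² = 144/35
  k=1: −1/(1!×3!×2!×1!×0!×0!) = -1/12
  k=2: +1/(2!×2!×1!×0!×1!×1!) = 1/4
Σ = 1/6  ⇒  CG² = 144/35×1/6² = 4/35
CG = +√(4/35) = +0.338062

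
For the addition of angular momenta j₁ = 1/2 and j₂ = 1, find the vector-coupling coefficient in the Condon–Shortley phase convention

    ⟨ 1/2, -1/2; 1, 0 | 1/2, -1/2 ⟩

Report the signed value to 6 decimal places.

-0.577350  (= −√(1/3))

j₁+j₂−J=1  J+j₁−j₂=0  J−j₁+j₂=1  j₁+j₂+J+1=3
(j₁±m₁, j₂±m₂, J±M) = (0,1,1,1,0,1)
P² = 1/3
sum k=1..1:
  [1] −1/1 = -1
S = -1
C² = P²·S² = 1/3 ; C = -0.577350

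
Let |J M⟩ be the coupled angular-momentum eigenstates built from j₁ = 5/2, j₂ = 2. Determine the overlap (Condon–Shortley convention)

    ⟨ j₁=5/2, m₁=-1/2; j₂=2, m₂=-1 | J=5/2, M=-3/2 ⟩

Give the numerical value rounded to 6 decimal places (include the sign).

triangle: 2!*3!*2!/8! = 24/40320
(j±m)!: 2!*3!*1!*3!*1!*4! = 1728
prefactor² = (2J+1)*Δ*N² = 216/35
  k=0: +1/(0!*2!*3!*1!*0!*1!) = 1/12
  k=1: −1/(1!*1!*2!*0!*1!*2!) = -1/4
Σ = -1/6  ⇒  CG² = 216/35*(-1/6)² = 6/35
CG = −√(6/35) = -0.414039

−√(6/35) = -0.414039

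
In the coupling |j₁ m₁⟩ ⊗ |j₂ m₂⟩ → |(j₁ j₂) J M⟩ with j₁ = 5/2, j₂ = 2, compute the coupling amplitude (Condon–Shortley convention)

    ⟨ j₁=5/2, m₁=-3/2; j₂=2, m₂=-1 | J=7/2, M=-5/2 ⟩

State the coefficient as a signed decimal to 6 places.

−√(1/63) ≈ -0.125988

triangle: 1!·4!·3!/9! = 144/362880
(j±m)!: 1!·4!·1!·3!·1!·6! = 103680
prefactor² = (2J+1)·Δ·N² = 2304/7
  k=0: +1/(0!·1!·4!·1!·0!·2!) = 1/48
  k=1: −1/(1!·0!·3!·0!·1!·3!) = -1/36
Σ = -1/144  ⇒  CG² = 2304/7·(-1/144)² = 1/63
CG = −√(1/63) = -0.125988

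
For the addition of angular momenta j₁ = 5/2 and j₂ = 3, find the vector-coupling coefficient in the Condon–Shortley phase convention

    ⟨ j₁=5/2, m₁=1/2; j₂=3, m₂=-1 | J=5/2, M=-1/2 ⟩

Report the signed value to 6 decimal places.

−√(8/35) ≈ -0.478091

√[6·3!2!3!/9! · 3!2!2!4!2!3!] = √(288/35)
  +(−1)^0/∏(0,3,2,2,0,1)! = 1/24  (running 1/24)
  +(−1)^1/∏(1,2,1,1,1,2)! = -1/4  (running -5/24)
  +(−1)^2/∏(2,1,0,0,2,3)! = 1/24  (running -1/6)
⟨..|..⟩ = √(288/35)·(-1/6) = -0.478091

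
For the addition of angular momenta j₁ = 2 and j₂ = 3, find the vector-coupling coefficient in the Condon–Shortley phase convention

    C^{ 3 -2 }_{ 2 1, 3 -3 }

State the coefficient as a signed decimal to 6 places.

+√(5/12) = +0.645497

√[7·2!2!4!/9! · 3!1!0!6!1!5!] = √(960)
  +(−1)^0/∏(0,2,1,0,1,4)! = 1/48  (running 1/48)
⟨..|..⟩ = √(960)·(1/48) = +0.645497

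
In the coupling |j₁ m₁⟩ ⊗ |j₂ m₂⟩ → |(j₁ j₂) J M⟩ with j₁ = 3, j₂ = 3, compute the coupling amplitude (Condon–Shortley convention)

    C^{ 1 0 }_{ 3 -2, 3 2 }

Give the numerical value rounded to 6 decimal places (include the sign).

+√(1/7) ≈ +0.377964

√[3·5!1!1!/8! · 1!5!5!1!1!1!] = √(900/7)
  +(−1)^4/∏(4,1,1,1,0,0)! = 1/24  (running 1/24)
  +(−1)^5/∏(5,0,0,0,1,1)! = -1/120  (running 1/30)
⟨..|..⟩ = √(900/7)·(1/30) = +0.377964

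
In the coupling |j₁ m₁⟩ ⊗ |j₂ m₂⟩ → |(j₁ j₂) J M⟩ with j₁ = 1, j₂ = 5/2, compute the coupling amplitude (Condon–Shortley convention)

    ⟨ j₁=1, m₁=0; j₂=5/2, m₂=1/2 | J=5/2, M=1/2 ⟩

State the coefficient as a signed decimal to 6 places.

j₁+j₂−J=1  J+j₁−j₂=1  J−j₁+j₂=4  j₁+j₂+J+1=7
(j₁±m₁, j₂±m₂, J±M) = (1,1,3,2,3,2)
P² = 144/35
sum k=0..1:
  [0] +1/6 = 1/6
  [1] −1/4 = -1/4
S = -1/12
C² = P²·S² = 1/35 ; C = -0.169031

-0.169031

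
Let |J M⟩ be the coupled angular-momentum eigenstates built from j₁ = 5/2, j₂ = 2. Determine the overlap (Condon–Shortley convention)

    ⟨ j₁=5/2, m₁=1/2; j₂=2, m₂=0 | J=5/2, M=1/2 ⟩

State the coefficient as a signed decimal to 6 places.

−√(8/35) = -0.478091

j₁+j₂−J=2  J+j₁−j₂=3  J−j₁+j₂=2  j₁+j₂+J+1=8
(j₁±m₁, j₂±m₂, J±M) = (3,2,2,2,3,2)
P² = 72/35
sum k=0..2:
  [0] +1/8 = 1/8
  [1] −1/2 = -1/2
  [2] +1/24 = 1/24
S = -1/3
C² = P²·S² = 8/35 ; C = -0.478091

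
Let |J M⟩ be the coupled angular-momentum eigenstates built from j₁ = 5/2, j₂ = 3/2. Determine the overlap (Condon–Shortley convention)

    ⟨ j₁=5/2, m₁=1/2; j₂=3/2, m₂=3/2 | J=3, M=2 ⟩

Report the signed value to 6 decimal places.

−√(1/2) ≈ -0.707107

triangle: 1!·4!·2!/8! = 48/40320
(j±m)!: 3!·2!·3!·0!·5!·1! = 8640
prefactor² = (2J+1)·Δ·N² = 72
  k=1: −1/(1!·0!·1!·2!·3!·0!) = -1/12
Σ = -1/12  ⇒  CG² = 72·(-1/12)² = 1/2
CG = −√(1/2) = -0.707107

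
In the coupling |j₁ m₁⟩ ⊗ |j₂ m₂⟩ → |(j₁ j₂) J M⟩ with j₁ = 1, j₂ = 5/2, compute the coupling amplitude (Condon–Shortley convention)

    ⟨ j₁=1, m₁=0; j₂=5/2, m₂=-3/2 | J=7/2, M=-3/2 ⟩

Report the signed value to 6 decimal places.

+√(10/21) = +0.690066

√[8·0!2!5!/8! · 1!1!1!4!2!5!] = √(1920/7)
  +(−1)^0/∏(0,0,1,1,1,4)! = 1/24  (running 1/24)
⟨..|..⟩ = √(1920/7)·(1/24) = +0.690066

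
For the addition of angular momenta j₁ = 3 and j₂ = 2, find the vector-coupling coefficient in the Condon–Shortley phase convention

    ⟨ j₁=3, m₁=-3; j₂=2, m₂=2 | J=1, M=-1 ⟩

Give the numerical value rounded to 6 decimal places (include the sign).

triangle: 4!*2!*0!/7! = 48/5040
(j±m)!: 0!*6!*4!*0!*0!*2! = 34560
prefactor² = (2J+1)*Δ*N² = 6912/7
  k=4: +1/(4!*0!*2!*0!*0!*0!) = 1/48
Σ = 1/48  ⇒  CG² = 6912/7*1/48² = 3/7
CG = +√(3/7) = +0.654654

+0.654654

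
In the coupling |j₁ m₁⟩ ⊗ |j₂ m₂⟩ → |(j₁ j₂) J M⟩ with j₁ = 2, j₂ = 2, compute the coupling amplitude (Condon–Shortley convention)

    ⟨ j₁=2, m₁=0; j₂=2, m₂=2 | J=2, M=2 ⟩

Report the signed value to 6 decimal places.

√[5·2!2!2!/7! · 2!2!4!0!4!0!] = √(128/7)
  +(−1)^2/∏(2,0,0,2,2,0)! = 1/8  (running 1/8)
⟨..|..⟩ = √(128/7)·(1/8) = +0.534522

+√(2/7) = +0.534522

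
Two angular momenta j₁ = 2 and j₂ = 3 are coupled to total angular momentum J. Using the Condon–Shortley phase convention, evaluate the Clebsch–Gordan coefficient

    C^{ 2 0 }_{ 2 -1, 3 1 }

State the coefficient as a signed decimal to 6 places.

j₁+j₂−J=3  J+j₁−j₂=1  J−j₁+j₂=3  j₁+j₂+J+1=8
(j₁±m₁, j₂±m₂, J±M) = (1,3,4,2,2,2)
P² = 36/7
sum k=2..3:
  [2] +1/4 = 1/4
  [3] −1/12 = -1/12
S = 1/6
C² = P²·S² = 1/7 ; C = +0.377964

+0.377964  (= +√(1/7))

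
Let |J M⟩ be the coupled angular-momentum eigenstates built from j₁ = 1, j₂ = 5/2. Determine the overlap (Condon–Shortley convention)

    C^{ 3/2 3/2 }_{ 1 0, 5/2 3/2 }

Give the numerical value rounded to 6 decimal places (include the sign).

√[4·2!0!3!/6! · 1!1!4!1!3!0!] = √(48/5)
  +(−1)^1/∏(1,1,0,3,0,0)! = -1/6  (running -1/6)
⟨..|..⟩ = √(48/5)·(-1/6) = -0.516398

−√(4/15) = -0.516398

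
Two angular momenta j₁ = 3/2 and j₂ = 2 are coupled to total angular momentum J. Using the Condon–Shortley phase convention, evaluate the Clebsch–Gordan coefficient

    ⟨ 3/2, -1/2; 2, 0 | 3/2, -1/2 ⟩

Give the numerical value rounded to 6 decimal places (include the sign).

triangle: 2!*1!*2!/6! = 4/720
(j±m)!: 1!*2!*2!*2!*1!*2! = 16
prefactor² = (2J+1)*Δ*N² = 16/45
  k=1: −1/(1!*1!*1!*1!*0!*1!) = -1
  k=2: +1/(2!*0!*0!*0!*1!*2!) = 1/4
Σ = -3/4  ⇒  CG² = 16/45*(-3/4)² = 1/5
CG = −√(1/5) = -0.447214

-0.447214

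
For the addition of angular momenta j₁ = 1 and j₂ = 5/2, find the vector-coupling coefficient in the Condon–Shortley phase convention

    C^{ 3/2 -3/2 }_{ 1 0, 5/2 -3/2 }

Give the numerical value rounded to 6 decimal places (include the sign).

-0.516398

j₁+j₂−J=2  J+j₁−j₂=0  J−j₁+j₂=3  j₁+j₂+J+1=6
(j₁±m₁, j₂±m₂, J±M) = (1,1,1,4,0,3)
P² = 48/5
sum k=1..1:
  [1] −1/6 = -1/6
S = -1/6
C² = P²·S² = 4/15 ; C = -0.516398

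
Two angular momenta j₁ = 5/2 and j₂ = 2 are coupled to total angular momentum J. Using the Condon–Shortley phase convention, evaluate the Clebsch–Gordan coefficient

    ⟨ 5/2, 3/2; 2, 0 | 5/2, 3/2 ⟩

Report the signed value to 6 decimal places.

j₁+j₂−J=2  J+j₁−j₂=3  J−j₁+j₂=2  j₁+j₂+J+1=8
(j₁±m₁, j₂±m₂, J±M) = (4,1,2,2,4,1)
P² = 288/35
sum k=0..1:
  [0] +1/8 = 1/8
  [1] −1/6 = -1/6
S = -1/24
C² = P²·S² = 1/70 ; C = -0.119523

-0.119523  (= −√(1/70))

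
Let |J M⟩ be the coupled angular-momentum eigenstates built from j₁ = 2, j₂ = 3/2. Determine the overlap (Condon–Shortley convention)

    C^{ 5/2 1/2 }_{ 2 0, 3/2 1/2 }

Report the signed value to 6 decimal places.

-0.292770  (= −√(3/35))

j₁+j₂−J=1  J+j₁−j₂=3  J−j₁+j₂=2  j₁+j₂+J+1=7
(j₁±m₁, j₂±m₂, J±M) = (2,2,2,1,3,2)
P² = 48/35
sum k=0..1:
  [0] +1/4 = 1/4
  [1] −1/2 = -1/2
S = -1/4
C² = P²·S² = 3/35 ; C = -0.292770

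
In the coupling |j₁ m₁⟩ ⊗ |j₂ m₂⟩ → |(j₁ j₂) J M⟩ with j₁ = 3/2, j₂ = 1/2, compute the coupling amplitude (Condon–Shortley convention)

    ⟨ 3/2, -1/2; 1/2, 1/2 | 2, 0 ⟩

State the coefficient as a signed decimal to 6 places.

+√(1/2) = +0.707107

j₁+j₂−J=0  J+j₁−j₂=3  J−j₁+j₂=1  j₁+j₂+J+1=5
(j₁±m₁, j₂±m₂, J±M) = (1,2,1,0,2,2)
P² = 2
sum k=0..0:
  [0] +1/2 = 1/2
S = 1/2
C² = P²·S² = 1/2 ; C = +0.707107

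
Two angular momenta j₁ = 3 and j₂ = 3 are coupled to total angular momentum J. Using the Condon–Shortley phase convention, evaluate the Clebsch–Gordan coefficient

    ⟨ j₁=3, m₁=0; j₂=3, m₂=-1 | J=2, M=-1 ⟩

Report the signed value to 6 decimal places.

triangle: 4!·2!·2!/9! = 96/362880
(j±m)!: 3!·3!·2!·4!·1!·3! = 10368
prefactor² = (2J+1)·Δ·N² = 96/7
  k=1: −1/(1!·3!·2!·1!·0!·1!) = -1/12
  k=2: +1/(2!·2!·1!·0!·1!·2!) = 1/8
Σ = 1/24  ⇒  CG² = 96/7·1/24² = 1/42
CG = +√(1/42) = +0.154303

+0.154303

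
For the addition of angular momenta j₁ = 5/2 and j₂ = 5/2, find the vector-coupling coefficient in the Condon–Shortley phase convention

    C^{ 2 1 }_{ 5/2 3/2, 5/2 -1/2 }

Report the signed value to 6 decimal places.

−√(1/7) = -0.377964

√[5·3!2!2!/8! · 4!1!2!3!3!1!] = √(36/7)
  +(−1)^0/∏(0,3,1,2,1,0)! = 1/12  (running 1/12)
  +(−1)^1/∏(1,2,0,1,2,1)! = -1/4  (running -1/6)
⟨..|..⟩ = √(36/7)·(-1/6) = -0.377964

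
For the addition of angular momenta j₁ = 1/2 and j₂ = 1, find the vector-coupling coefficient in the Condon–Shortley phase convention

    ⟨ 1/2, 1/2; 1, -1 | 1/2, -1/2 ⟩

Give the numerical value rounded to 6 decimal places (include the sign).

triangle: 1!·0!·1!/3! = 1/6
(j±m)!: 1!·0!·0!·2!·0!·1! = 2
prefactor² = (2J+1)·Δ·N² = 2/3
  k=0: +1/(0!·1!·0!·0!·0!·1!) = 1
Σ = 1  ⇒  CG² = 2/3·1² = 2/3
CG = +√(2/3) = +0.816497

+√(2/3) = +0.816497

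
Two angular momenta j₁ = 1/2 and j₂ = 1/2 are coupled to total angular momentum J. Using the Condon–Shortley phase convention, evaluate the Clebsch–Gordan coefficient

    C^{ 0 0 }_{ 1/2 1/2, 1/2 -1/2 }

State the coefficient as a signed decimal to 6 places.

j₁+j₂−J=1  J+j₁−j₂=0  J−j₁+j₂=0  j₁+j₂+J+1=2
(j₁±m₁, j₂±m₂, J±M) = (1,0,0,1,0,0)
P² = 1/2
sum k=0..0:
  [0] +1/1 = 1
S = 1
C² = P²·S² = 1/2 ; C = +0.707107

+√(1/2) = +0.707107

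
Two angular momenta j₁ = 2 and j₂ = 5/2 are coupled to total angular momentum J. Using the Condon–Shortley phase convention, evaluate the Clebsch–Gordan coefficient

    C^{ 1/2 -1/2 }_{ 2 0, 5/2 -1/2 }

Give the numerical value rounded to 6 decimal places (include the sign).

+0.447214

√[2·4!0!1!/6! · 2!2!2!3!0!1!] = √(16/5)
  +(−1)^2/∏(2,2,0,0,0,1)! = 1/4  (running 1/4)
⟨..|..⟩ = √(16/5)·(1/4) = +0.447214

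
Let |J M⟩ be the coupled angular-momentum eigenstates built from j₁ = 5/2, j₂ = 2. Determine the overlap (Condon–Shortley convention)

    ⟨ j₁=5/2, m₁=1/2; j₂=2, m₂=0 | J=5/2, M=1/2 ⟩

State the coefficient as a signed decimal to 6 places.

-0.478091

triangle: 2!·3!·2!/8! = 24/40320
(j±m)!: 3!·2!·2!·2!·3!·2! = 576
prefactor² = (2J+1)·Δ·N² = 72/35
  k=0: +1/(0!·2!·2!·2!·1!·0!) = 1/8
  k=1: −1/(1!·1!·1!·1!·2!·1!) = -1/2
  k=2: +1/(2!·0!·0!·0!·3!·2!) = 1/24
Σ = -1/3  ⇒  CG² = 72/35·(-1/3)² = 8/35
CG = −√(8/35) = -0.478091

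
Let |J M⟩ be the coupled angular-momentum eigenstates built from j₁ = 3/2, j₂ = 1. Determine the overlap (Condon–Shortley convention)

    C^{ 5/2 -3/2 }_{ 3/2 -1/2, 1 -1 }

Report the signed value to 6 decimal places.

√[6·0!3!2!/6! · 1!2!0!2!1!4!] = √(48/5)
  +(−1)^0/∏(0,0,2,0,1,2)! = 1/4  (running 1/4)
⟨..|..⟩ = √(48/5)·(1/4) = +0.774597

+√(3/5) = +0.774597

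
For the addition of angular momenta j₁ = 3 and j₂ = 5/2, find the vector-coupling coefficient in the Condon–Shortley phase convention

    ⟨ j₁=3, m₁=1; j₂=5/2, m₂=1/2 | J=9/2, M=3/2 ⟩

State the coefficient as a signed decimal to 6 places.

j₁+j₂−J=1  J+j₁−j₂=5  J−j₁+j₂=4  j₁+j₂+J+1=11
(j₁±m₁, j₂±m₂, J±M) = (4,2,3,2,6,3)
P² = 138240/77
sum k=0..1:
  [0] +1/72 = 1/72
  [1] −1/96 = -1/96
S = 1/288
C² = P²·S² = 5/231 ; C = +0.147122

+√(5/231) = +0.147122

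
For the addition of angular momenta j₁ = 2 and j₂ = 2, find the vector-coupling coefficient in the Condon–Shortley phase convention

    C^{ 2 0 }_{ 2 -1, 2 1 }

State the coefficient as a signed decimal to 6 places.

+√(1/14) ≈ +0.267261

j₁+j₂−J=2  J+j₁−j₂=2  J−j₁+j₂=2  j₁+j₂+J+1=7
(j₁±m₁, j₂±m₂, J±M) = (1,3,3,1,2,2)
P² = 8/7
sum k=1..2:
  [1] −1/4 = -1/4
  [2] +1/2 = 1/2
S = 1/4
C² = P²·S² = 1/14 ; C = +0.267261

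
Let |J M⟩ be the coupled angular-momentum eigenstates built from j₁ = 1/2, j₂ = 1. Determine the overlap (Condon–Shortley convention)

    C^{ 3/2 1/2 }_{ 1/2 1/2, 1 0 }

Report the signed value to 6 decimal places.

j₁+j₂−J=0  J+j₁−j₂=1  J−j₁+j₂=2  j₁+j₂+J+1=4
(j₁±m₁, j₂±m₂, J±M) = (1,0,1,1,2,1)
P² = 2/3
sum k=0..0:
  [0] +1/1 = 1
S = 1
C² = P²·S² = 2/3 ; C = +0.816497

+0.816497  (= +√(2/3))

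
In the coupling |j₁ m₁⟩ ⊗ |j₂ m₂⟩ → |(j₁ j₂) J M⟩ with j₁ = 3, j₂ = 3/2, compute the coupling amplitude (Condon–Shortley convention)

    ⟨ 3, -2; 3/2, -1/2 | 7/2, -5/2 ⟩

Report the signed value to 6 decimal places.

j₁+j₂−J=1  J+j₁−j₂=5  J−j₁+j₂=2  j₁+j₂+J+1=9
(j₁±m₁, j₂±m₂, J±M) = (1,5,1,2,1,6)
P² = 6400/7
sum k=0..1:
  [0] +1/120 = 1/120
  [1] −1/48 = -1/48
S = -1/80
C² = P²·S² = 1/7 ; C = -0.377964

-0.377964  (= −√(1/7))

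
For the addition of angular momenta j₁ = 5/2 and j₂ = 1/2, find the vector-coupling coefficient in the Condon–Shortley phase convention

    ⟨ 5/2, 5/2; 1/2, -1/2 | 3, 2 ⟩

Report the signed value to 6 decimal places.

+0.408248

j₁+j₂−J=0  J+j₁−j₂=5  J−j₁+j₂=1  j₁+j₂+J+1=7
(j₁±m₁, j₂±m₂, J±M) = (5,0,0,1,5,1)
P² = 2400
sum k=0..0:
  [0] +1/120 = 1/120
S = 1/120
C² = P²·S² = 1/6 ; C = +0.408248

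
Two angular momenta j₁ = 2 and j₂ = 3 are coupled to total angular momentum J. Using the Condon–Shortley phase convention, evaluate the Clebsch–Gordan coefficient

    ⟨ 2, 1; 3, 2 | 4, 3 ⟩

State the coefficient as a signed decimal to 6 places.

-0.223607  (= −√(1/20))

triangle: 1!·3!·5!/10! = 720/3628800
(j±m)!: 3!·1!·5!·1!·7!·1! = 3628800
prefactor² = (2J+1)·Δ·N² = 6480
  k=0: +1/(0!·1!·1!·5!·2!·0!) = 1/240
  k=1: −1/(1!·0!·0!·4!·3!·1!) = -1/144
Σ = -1/360  ⇒  CG² = 6480·(-1/360)² = 1/20
CG = −√(1/20) = -0.223607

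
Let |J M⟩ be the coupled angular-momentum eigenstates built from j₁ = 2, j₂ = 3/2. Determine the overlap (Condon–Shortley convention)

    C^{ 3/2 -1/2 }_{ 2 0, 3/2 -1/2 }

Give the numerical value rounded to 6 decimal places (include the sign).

j₁+j₂−J=2  J+j₁−j₂=2  J−j₁+j₂=1  j₁+j₂+J+1=6
(j₁±m₁, j₂±m₂, J±M) = (2,2,1,2,1,2)
P² = 16/45
sum k=0..1:
  [0] +1/4 = 1/4
  [1] −1/1 = -1
S = -3/4
C² = P²·S² = 1/5 ; C = -0.447214

-0.447214  (= −√(1/5))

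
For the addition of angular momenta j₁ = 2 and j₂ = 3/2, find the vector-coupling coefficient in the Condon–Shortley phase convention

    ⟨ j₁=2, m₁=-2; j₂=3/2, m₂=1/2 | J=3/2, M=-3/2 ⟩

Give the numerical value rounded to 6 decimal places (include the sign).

j₁+j₂−J=2  J+j₁−j₂=2  J−j₁+j₂=1  j₁+j₂+J+1=6
(j₁±m₁, j₂±m₂, J±M) = (0,4,2,1,0,3)
P² = 32/5
sum k=2..2:
  [2] +1/4 = 1/4
S = 1/4
C² = P²·S² = 2/5 ; C = +0.632456

+0.632456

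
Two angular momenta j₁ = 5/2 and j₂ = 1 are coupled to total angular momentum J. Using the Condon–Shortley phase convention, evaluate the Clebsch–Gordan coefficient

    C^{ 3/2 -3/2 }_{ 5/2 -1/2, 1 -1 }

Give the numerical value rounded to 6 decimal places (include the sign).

√[4·2!3!0!/6! · 2!3!0!2!0!3!] = √(48/5)
  +(−1)^0/∏(0,2,3,0,0,0)! = 1/12  (running 1/12)
⟨..|..⟩ = √(48/5)·(1/12) = +0.258199

+0.258199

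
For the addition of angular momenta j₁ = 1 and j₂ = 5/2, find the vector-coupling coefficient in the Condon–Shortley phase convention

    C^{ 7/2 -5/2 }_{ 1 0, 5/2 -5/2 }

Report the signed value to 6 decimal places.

triangle: 0!×2!×5!/8! = 240/40320
(j±m)!: 1!×1!×0!×5!×1!×6! = 86400
prefactor² = (2J+1)×Δ×N² = 28800/7
  k=0: +1/(0!×0!×1!×0!×1!×5!) = 1/120
Σ = 1/120  ⇒  CG² = 28800/7×1/120² = 2/7
CG = +√(2/7) = +0.534522

+√(2/7) = +0.534522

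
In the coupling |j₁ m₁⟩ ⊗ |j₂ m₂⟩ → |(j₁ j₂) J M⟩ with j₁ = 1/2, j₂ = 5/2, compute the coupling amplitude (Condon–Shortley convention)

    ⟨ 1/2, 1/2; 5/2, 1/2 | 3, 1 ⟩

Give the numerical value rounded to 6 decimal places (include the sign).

√[7·0!1!5!/7! · 1!0!3!2!4!2!] = √(96)
  +(−1)^0/∏(0,0,0,3,1,2)! = 1/12  (running 1/12)
⟨..|..⟩ = √(96)·(1/12) = +0.816497

+√(2/3) = +0.816497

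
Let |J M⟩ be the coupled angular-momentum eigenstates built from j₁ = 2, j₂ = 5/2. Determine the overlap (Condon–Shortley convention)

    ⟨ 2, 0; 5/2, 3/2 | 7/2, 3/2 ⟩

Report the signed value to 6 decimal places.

j₁+j₂−J=1  J+j₁−j₂=3  J−j₁+j₂=4  j₁+j₂+J+1=9
(j₁±m₁, j₂±m₂, J±M) = (2,2,4,1,5,2)
P² = 512/7
sum k=0..1:
  [0] +1/48 = 1/48
  [1] −1/12 = -1/12
S = -1/16
C² = P²·S² = 2/7 ; C = -0.534522

−√(2/7) = -0.534522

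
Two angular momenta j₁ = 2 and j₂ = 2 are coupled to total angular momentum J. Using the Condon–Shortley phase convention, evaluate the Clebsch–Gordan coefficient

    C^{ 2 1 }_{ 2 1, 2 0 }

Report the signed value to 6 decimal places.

-0.267261  (= −√(1/14))

j₁+j₂−J=2  J+j₁−j₂=2  J−j₁+j₂=2  j₁+j₂+J+1=7
(j₁±m₁, j₂±m₂, J±M) = (3,1,2,2,3,1)
P² = 8/7
sum k=0..1:
  [0] +1/4 = 1/4
  [1] −1/2 = -1/2
S = -1/4
C² = P²·S² = 1/14 ; C = -0.267261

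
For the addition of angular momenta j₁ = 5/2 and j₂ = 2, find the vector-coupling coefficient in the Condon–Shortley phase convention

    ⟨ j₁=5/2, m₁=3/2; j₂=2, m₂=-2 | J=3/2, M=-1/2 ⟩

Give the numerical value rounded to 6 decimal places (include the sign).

√[4·3!2!1!/7! · 4!1!0!4!1!2!] = √(384/35)
  +(−1)^0/∏(0,3,1,0,1,1)! = 1/6  (running 1/6)
⟨..|..⟩ = √(384/35)·(1/6) = +0.552052

+0.552052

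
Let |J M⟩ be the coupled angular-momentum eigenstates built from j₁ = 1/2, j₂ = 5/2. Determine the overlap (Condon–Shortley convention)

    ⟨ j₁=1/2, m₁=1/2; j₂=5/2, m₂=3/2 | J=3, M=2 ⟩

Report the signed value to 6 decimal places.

triangle: 0!*1!*5!/7! = 120/5040
(j±m)!: 1!*0!*4!*1!*5!*1! = 2880
prefactor² = (2J+1)*Δ*N² = 480
  k=0: +1/(0!*0!*0!*4!*1!*1!) = 1/24
Σ = 1/24  ⇒  CG² = 480*1/24² = 5/6
CG = +√(5/6) = +0.912871

+0.912871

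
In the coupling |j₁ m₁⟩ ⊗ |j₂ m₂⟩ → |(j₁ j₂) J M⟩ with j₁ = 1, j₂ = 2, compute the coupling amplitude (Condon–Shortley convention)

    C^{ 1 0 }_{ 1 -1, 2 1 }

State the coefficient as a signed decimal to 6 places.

+√(3/10) = +0.547723

√[3·2!0!2!/5! · 0!2!3!1!1!1!] = √(6/5)
  +(−1)^2/∏(2,0,0,1,0,1)! = 1/2  (running 1/2)
⟨..|..⟩ = √(6/5)·(1/2) = +0.547723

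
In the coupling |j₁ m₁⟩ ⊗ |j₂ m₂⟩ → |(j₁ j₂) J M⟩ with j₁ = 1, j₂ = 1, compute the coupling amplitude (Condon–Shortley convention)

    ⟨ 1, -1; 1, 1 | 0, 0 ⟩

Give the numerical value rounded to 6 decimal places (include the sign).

triangle: 2!×0!×0!/3! = 2/6
(j±m)!: 0!×2!×2!×0!×0!×0! = 4
prefactor² = (2J+1)×Δ×N² = 4/3
  k=2: +1/(2!×0!×0!×0!×0!×0!) = 1/2
Σ = 1/2  ⇒  CG² = 4/3×1/2² = 1/3
CG = +√(1/3) = +0.577350

+√(1/3) ≈ +0.577350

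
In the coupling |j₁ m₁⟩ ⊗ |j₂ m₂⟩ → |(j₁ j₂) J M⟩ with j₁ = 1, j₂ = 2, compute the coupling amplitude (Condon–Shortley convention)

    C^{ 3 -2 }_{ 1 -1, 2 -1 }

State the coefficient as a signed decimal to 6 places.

√[7·0!2!4!/7! · 0!2!1!3!1!5!] = √(96)
  +(−1)^0/∏(0,0,2,1,0,3)! = 1/12  (running 1/12)
⟨..|..⟩ = √(96)·(1/12) = +0.816497

+0.816497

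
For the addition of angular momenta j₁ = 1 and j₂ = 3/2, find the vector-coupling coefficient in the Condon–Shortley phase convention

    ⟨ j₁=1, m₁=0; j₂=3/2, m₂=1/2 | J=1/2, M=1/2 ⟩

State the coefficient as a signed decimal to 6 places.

j₁+j₂−J=2  J+j₁−j₂=0  J−j₁+j₂=1  j₁+j₂+J+1=4
(j₁±m₁, j₂±m₂, J±M) = (1,1,2,1,1,0)
P² = 1/3
sum k=1..1:
  [1] −1/1 = -1
S = -1
C² = P²·S² = 1/3 ; C = -0.577350

-0.577350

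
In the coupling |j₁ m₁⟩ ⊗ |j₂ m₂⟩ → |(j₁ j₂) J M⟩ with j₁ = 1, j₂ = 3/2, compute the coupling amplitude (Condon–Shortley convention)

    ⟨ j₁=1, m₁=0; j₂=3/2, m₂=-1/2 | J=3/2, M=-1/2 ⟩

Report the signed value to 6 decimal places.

+√(1/15) ≈ +0.258199

triangle: 1!·1!·2!/5! = 2/120
(j±m)!: 1!·1!·1!·2!·1!·2! = 4
prefactor² = (2J+1)·Δ·N² = 4/15
  k=0: +1/(0!·1!·1!·1!·0!·1!) = 1
  k=1: −1/(1!·0!·0!·0!·1!·2!) = -1/2
Σ = 1/2  ⇒  CG² = 4/15·1/2² = 1/15
CG = +√(1/15) = +0.258199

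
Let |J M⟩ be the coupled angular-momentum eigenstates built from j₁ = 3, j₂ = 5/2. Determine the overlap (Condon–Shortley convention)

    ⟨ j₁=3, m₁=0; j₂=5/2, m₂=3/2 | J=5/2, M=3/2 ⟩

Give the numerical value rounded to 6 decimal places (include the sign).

j₁+j₂−J=3  J+j₁−j₂=3  J−j₁+j₂=2  j₁+j₂+J+1=9
(j₁±m₁, j₂±m₂, J±M) = (3,3,4,1,4,1)
P² = 864/35
sum k=2..3:
  [2] +1/8 = 1/8
  [3] −1/36 = -1/36
S = 7/72
C² = P²·S² = 7/30 ; C = +0.483046

+√(7/30) = +0.483046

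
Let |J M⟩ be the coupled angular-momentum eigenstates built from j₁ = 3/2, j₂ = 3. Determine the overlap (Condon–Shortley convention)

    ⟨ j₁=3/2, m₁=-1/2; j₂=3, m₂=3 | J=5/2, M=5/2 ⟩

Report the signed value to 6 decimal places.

+0.731925

√[6·2!1!4!/8! · 1!2!6!0!5!0!] = √(8640/7)
  +(−1)^2/∏(2,0,0,4,1,0)! = 1/48  (running 1/48)
⟨..|..⟩ = √(8640/7)·(1/48) = +0.731925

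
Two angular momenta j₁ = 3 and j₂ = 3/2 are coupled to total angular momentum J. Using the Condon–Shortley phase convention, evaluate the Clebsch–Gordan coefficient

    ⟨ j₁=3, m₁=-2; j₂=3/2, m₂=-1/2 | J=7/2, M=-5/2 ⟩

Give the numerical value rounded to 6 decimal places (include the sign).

-0.377964  (= −√(1/7))

√[8·1!5!2!/9! · 1!5!1!2!1!6!] = √(6400/7)
  +(−1)^0/∏(0,1,5,1,0,1)! = 1/120  (running 1/120)
  +(−1)^1/∏(1,0,4,0,1,2)! = -1/48  (running -1/80)
⟨..|..⟩ = √(6400/7)·(-1/80) = -0.377964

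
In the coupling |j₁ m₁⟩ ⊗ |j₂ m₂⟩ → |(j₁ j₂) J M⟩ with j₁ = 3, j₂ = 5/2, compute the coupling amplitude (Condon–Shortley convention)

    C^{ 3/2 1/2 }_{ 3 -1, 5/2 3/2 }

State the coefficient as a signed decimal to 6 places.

−√(7/30) = -0.483046

j₁+j₂−J=4  J+j₁−j₂=2  J−j₁+j₂=1  j₁+j₂+J+1=8
(j₁±m₁, j₂±m₂, J±M) = (2,4,4,1,2,1)
P² = 384/35
sum k=3..4:
  [3] −1/6 = -1/6
  [4] +1/48 = 1/48
S = -7/48
C² = P²·S² = 7/30 ; C = -0.483046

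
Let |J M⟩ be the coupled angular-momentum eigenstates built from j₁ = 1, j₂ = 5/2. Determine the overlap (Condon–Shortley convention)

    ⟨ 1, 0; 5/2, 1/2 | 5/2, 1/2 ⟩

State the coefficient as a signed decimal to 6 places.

√[6·1!1!4!/7! · 1!1!3!2!3!2!] = √(144/35)
  +(−1)^0/∏(0,1,1,3,0,1)! = 1/6  (running 1/6)
  +(−1)^1/∏(1,0,0,2,1,2)! = -1/4  (running -1/12)
⟨..|..⟩ = √(144/35)·(-1/12) = -0.169031

-0.169031  (= −√(1/35))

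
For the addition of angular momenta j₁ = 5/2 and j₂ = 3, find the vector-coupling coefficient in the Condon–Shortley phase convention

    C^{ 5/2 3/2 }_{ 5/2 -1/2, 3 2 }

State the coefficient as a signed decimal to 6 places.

+√(1/14) = +0.267261

triangle: 3!×2!×3!/9! = 72/362880
(j±m)!: 2!×3!×5!×1!×4!×1! = 34560
prefactor² = (2J+1)×Δ×N² = 288/7
  k=2: +1/(2!×1!×1!×3!×1!×0!) = 1/12
  k=3: −1/(3!×0!×0!×2!×2!×1!) = -1/24
Σ = 1/24  ⇒  CG² = 288/7×1/24² = 1/14
CG = +√(1/14) = +0.267261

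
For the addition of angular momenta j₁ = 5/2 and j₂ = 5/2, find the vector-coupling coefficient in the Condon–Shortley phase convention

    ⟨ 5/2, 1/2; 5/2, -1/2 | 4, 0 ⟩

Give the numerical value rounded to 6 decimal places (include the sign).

+0.377964

j₁+j₂−J=1  J+j₁−j₂=4  J−j₁+j₂=4  j₁+j₂+J+1=10
(j₁±m₁, j₂±m₂, J±M) = (3,2,2,3,4,4)
P² = 20736/175
sum k=0..1:
  [0] +1/16 = 1/16
  [1] −1/36 = -1/36
S = 5/144
C² = P²·S² = 1/7 ; C = +0.377964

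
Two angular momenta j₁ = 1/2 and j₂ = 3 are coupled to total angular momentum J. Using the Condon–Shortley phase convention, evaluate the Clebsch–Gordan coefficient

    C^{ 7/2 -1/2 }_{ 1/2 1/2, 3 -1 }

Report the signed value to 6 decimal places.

+√(3/7) ≈ +0.654654

j₁+j₂−J=0  J+j₁−j₂=1  J−j₁+j₂=6  j₁+j₂+J+1=8
(j₁±m₁, j₂±m₂, J±M) = (1,0,2,4,3,4)
P² = 6912/7
sum k=0..0:
  [0] +1/48 = 1/48
S = 1/48
C² = P²·S² = 3/7 ; C = +0.654654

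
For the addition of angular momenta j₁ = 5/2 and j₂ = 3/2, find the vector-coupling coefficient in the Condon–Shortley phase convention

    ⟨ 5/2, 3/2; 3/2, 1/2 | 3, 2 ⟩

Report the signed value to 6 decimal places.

triangle: 1!×4!×2!/8! = 48/40320
(j±m)!: 4!×1!×2!×1!×5!×1! = 5760
prefactor² = (2J+1)×Δ×N² = 48
  k=0: +1/(0!×1!×1!×2!×3!×0!) = 1/12
  k=1: −1/(1!×0!×0!×1!×4!×1!) = -1/24
Σ = 1/24  ⇒  CG² = 48×1/24² = 1/12
CG = +√(1/12) = +0.288675

+0.288675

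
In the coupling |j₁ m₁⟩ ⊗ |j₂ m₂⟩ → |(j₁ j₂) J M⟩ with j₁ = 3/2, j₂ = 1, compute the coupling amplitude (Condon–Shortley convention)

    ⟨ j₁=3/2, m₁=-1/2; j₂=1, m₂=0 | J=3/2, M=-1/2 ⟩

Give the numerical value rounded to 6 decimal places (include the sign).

√[4·1!2!1!/5! · 1!2!1!1!1!2!] = √(4/15)
  +(−1)^0/∏(0,1,2,1,0,0)! = 1/2  (running 1/2)
  +(−1)^1/∏(1,0,1,0,1,1)! = -1  (running -1/2)
⟨..|..⟩ = √(4/15)·(-1/2) = -0.258199

−√(1/15) ≈ -0.258199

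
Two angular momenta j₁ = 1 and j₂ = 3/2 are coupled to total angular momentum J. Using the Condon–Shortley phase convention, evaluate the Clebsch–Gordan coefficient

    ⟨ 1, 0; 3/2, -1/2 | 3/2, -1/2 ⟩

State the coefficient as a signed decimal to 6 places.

triangle: 1!*1!*2!/5! = 2/120
(j±m)!: 1!*1!*1!*2!*1!*2! = 4
prefactor² = (2J+1)*Δ*N² = 4/15
  k=0: +1/(0!*1!*1!*1!*0!*1!) = 1
  k=1: −1/(1!*0!*0!*0!*1!*2!) = -1/2
Σ = 1/2  ⇒  CG² = 4/15*1/2² = 1/15
CG = +√(1/15) = +0.258199

+0.258199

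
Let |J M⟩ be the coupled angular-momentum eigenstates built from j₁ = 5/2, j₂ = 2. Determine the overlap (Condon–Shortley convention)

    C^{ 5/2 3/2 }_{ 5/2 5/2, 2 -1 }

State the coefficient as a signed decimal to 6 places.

+0.654654

triangle: 2!*3!*2!/8! = 24/40320
(j±m)!: 5!*0!*1!*3!*4!*1! = 17280
prefactor² = (2J+1)*Δ*N² = 432/7
  k=0: +1/(0!*2!*0!*1!*3!*1!) = 1/12
Σ = 1/12  ⇒  CG² = 432/7*1/12² = 3/7
CG = +√(3/7) = +0.654654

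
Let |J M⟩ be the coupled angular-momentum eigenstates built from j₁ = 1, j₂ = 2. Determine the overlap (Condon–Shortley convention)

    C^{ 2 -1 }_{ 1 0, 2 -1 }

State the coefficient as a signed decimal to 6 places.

+√(1/6) = +0.408248

√[5·1!1!3!/6! · 1!1!1!3!1!3!] = √(3/2)
  +(−1)^0/∏(0,1,1,1,0,2)! = 1/2  (running 1/2)
  +(−1)^1/∏(1,0,0,0,1,3)! = -1/6  (running 1/3)
⟨..|..⟩ = √(3/2)·(1/3) = +0.408248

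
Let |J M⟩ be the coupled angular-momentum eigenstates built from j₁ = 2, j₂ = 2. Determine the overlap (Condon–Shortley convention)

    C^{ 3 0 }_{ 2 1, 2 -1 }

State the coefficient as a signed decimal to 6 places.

+0.632456  (= +√(2/5))

√[7·1!3!3!/8! · 3!1!1!3!3!3!] = √(81/10)
  +(−1)^0/∏(0,1,1,1,2,2)! = 1/4  (running 1/4)
  +(−1)^1/∏(1,0,0,0,3,3)! = -1/36  (running 2/9)
⟨..|..⟩ = √(81/10)·(2/9) = +0.632456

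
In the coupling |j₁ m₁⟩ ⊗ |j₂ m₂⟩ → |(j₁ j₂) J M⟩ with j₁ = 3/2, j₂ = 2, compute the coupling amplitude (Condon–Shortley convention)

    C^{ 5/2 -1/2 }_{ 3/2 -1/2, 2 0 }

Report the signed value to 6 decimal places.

√[6·1!2!3!/7! · 1!2!2!2!2!3!] = √(48/35)
  +(−1)^0/∏(0,1,2,2,0,1)! = 1/4  (running 1/4)
  +(−1)^1/∏(1,0,1,1,1,2)! = -1/2  (running -1/4)
⟨..|..⟩ = √(48/35)·(-1/4) = -0.292770

−√(3/35) ≈ -0.292770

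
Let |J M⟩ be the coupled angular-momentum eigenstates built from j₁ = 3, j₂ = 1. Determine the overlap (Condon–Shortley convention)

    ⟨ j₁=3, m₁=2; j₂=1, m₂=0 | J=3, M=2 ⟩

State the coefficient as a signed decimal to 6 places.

triangle: 1!·5!·1!/8! = 120/40320
(j±m)!: 5!·1!·1!·1!·5!·1! = 14400
prefactor² = (2J+1)·Δ·N² = 300
  k=0: +1/(0!·1!·1!·1!·4!·0!) = 1/24
  k=1: −1/(1!·0!·0!·0!·5!·1!) = -1/120
Σ = 1/30  ⇒  CG² = 300·1/30² = 1/3
CG = +√(1/3) = +0.577350

+0.577350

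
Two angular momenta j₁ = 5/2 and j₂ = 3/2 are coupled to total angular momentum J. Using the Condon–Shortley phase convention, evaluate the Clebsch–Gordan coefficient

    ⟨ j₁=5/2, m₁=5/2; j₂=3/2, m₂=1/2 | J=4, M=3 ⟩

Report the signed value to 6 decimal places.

+√(3/8) = +0.612372

j₁+j₂−J=0  J+j₁−j₂=5  J−j₁+j₂=3  j₁+j₂+J+1=9
(j₁±m₁, j₂±m₂, J±M) = (5,0,2,1,7,1)
P² = 21600
sum k=0..0:
  [0] +1/240 = 1/240
S = 1/240
C² = P²·S² = 3/8 ; C = +0.612372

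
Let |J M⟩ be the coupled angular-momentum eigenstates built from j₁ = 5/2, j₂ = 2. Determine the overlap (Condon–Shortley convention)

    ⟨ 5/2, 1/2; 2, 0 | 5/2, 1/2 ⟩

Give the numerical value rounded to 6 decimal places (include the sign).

−√(8/35) = -0.478091

triangle: 2!×3!×2!/8! = 24/40320
(j±m)!: 3!×2!×2!×2!×3!×2! = 576
prefactor² = (2J+1)×Δ×N² = 72/35
  k=0: +1/(0!×2!×2!×2!×1!×0!) = 1/8
  k=1: −1/(1!×1!×1!×1!×2!×1!) = -1/2
  k=2: +1/(2!×0!×0!×0!×3!×2!) = 1/24
Σ = -1/3  ⇒  CG² = 72/35×(-1/3)² = 8/35
CG = −√(8/35) = -0.478091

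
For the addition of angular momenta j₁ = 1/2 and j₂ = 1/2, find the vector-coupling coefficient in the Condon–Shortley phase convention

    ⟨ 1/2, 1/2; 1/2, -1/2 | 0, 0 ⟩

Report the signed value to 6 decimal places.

√[1·1!0!0!/2! · 1!0!0!1!0!0!] = √(1/2)
  +(−1)^0/∏(0,1,0,0,0,0)! = 1  (running 1)
⟨..|..⟩ = √(1/2)·(1) = +0.707107

+0.707107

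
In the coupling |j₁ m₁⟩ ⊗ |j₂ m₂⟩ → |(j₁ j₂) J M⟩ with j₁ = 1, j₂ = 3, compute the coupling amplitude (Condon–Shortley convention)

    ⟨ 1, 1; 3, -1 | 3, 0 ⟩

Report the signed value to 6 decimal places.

+√(1/2) = +0.707107

j₁+j₂−J=1  J+j₁−j₂=1  J−j₁+j₂=5  j₁+j₂+J+1=8
(j₁±m₁, j₂±m₂, J±M) = (2,0,2,4,3,3)
P² = 72
sum k=0..0:
  [0] +1/12 = 1/12
S = 1/12
C² = P²·S² = 1/2 ; C = +0.707107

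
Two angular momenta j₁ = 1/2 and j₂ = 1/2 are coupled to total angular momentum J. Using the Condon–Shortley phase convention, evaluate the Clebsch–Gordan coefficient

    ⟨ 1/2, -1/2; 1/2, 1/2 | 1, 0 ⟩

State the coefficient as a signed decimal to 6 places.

+√(1/2) = +0.707107

triangle: 0!·1!·1!/3! = 1/6
(j±m)!: 0!·1!·1!·0!·1!·1! = 1
prefactor² = (2J+1)·Δ·N² = 1/2
  k=0: +1/(0!·0!·1!·1!·0!·0!) = 1
Σ = 1  ⇒  CG² = 1/2·1² = 1/2
CG = +√(1/2) = +0.707107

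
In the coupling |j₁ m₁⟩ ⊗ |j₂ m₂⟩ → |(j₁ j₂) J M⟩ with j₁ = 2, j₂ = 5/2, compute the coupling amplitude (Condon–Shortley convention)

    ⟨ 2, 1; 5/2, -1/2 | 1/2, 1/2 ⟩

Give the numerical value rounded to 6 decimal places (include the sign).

triangle: 4!·0!·1!/6! = 24/720
(j±m)!: 3!·1!·2!·3!·1!·0! = 72
prefactor² = (2J+1)·Δ·N² = 24/5
  k=1: −1/(1!·3!·0!·1!·0!·0!) = -1/6
Σ = -1/6  ⇒  CG² = 24/5·(-1/6)² = 2/15
CG = −√(2/15) = -0.365148

−√(2/15) = -0.365148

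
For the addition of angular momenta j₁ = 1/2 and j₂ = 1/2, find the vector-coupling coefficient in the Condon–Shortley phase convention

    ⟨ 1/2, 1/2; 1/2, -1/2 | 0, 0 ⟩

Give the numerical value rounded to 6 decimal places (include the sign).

+0.707107  (= +√(1/2))

j₁+j₂−J=1  J+j₁−j₂=0  J−j₁+j₂=0  j₁+j₂+J+1=2
(j₁±m₁, j₂±m₂, J±M) = (1,0,0,1,0,0)
P² = 1/2
sum k=0..0:
  [0] +1/1 = 1
S = 1
C² = P²·S² = 1/2 ; C = +0.707107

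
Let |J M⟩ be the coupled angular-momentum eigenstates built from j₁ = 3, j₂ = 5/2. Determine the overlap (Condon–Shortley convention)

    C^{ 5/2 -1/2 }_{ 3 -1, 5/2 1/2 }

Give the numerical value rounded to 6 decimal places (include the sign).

triangle: 3!·3!·2!/9! = 72/362880
(j±m)!: 2!·4!·3!·2!·2!·3! = 6912
prefactor² = (2J+1)·Δ·N² = 288/35
  k=1: −1/(1!·2!·3!·2!·0!·0!) = -1/24
  k=2: +1/(2!·1!·2!·1!·1!·1!) = 1/4
  k=3: −1/(3!·0!·1!·0!·2!·2!) = -1/24
Σ = 1/6  ⇒  CG² = 288/35·1/6² = 8/35
CG = +√(8/35) = +0.478091

+√(8/35) ≈ +0.478091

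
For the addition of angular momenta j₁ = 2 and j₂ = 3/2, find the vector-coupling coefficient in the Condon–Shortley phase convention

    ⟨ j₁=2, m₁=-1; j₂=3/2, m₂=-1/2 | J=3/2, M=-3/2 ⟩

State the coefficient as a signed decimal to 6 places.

triangle: 2!×2!×1!/6! = 4/720
(j±m)!: 1!×3!×1!×2!×0!×3! = 72
prefactor² = (2J+1)×Δ×N² = 8/5
  k=1: −1/(1!×1!×2!×0!×0!×1!) = -1/2
Σ = -1/2  ⇒  CG² = 8/5×(-1/2)² = 2/5
CG = −√(2/5) = -0.632456

-0.632456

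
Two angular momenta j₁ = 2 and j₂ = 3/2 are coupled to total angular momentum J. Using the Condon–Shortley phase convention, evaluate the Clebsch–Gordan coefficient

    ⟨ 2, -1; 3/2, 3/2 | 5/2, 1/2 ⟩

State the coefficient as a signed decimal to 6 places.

-0.621059

j₁+j₂−J=1  J+j₁−j₂=3  J−j₁+j₂=2  j₁+j₂+J+1=7
(j₁±m₁, j₂±m₂, J±M) = (1,3,3,0,3,2)
P² = 216/35
sum k=1..1:
  [1] −1/4 = -1/4
S = -1/4
C² = P²·S² = 27/70 ; C = -0.621059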